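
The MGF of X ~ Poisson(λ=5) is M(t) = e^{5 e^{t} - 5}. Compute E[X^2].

To find E[X^2], compute M^(2)(0):
M^(1)(t) = 5 e^{t} e^{5 e^{t} - 5}
M^(2)(t) = 25 e^{2 t} e^{5 e^{t} - 5} + 5 e^{t} e^{5 e^{t} - 5}
M^(2)(0) = 30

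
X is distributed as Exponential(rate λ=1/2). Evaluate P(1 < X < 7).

P(1 < X < 7) = ∫_{1}^{7} f(x) dx
where f(x) = \frac{e^{- \frac{x}{2}}}{2}
= - \frac{1 - e^{3}}{e^{\frac{7}{2}}}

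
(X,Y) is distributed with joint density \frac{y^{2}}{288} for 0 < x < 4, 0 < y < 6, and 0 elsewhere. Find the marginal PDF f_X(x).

f_X(x) = ∫_0^6 f(x,y) dy
= ∫_0^6 \frac{y^{2}}{288} dy
= \frac{1}{4} for 0 < x < 4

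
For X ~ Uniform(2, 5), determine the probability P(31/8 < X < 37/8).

P(31/8 < X < 37/8) = ∫_{31/8}^{37/8} f(x) dx
where f(x) = \frac{1}{3}
= \frac{1}{4}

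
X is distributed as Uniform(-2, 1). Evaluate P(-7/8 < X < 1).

P(-7/8 < X < 1) = ∫_{-7/8}^{1} f(x) dx
where f(x) = \frac{1}{3}
= \frac{5}{8}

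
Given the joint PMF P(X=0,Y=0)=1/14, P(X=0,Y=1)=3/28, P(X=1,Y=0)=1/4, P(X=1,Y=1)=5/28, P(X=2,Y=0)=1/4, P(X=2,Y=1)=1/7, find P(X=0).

P(X=0) = P(X=0,Y=0) + P(X=0,Y=1)
= 1/14 + 3/28
= 5/28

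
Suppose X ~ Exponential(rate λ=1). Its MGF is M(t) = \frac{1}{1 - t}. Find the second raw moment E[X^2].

To find E[X^2], compute M^(2)(0):
M^(1)(t) = \frac{1}{\left(1 - t\right)^{2}}
M^(2)(t) = \frac{2}{\left(1 - t\right)^{3}}
M^(2)(0) = 2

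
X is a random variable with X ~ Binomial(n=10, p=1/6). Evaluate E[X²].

Using the identity E[X²] = Var(X) + (E[X])²:
E[X] = \frac{5}{3}
Var(X) = \frac{25}{18}
E[X²] = \frac{25}{18} + (\frac{5}{3})²
= \frac{25}{6}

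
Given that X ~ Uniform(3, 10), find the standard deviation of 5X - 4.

For X ~ Uniform(3, 10):
Var(X) = \frac{49}{12}
SD(X) = √(Var(X)) = √(\frac{49}{12}) = \frac{7 \sqrt{3}}{6}
SD(5X - 4) = |5| × SD(X) = 5 × \frac{7 \sqrt{3}}{6} = \frac{35 \sqrt{3}}{6}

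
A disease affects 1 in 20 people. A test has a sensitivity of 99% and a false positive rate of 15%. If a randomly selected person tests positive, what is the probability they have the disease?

Let D = the rare event, + = positive/flagged.
P(D) = 1/20
P(+|D) = 99/100
P(+|D') = 15/100 = 3/20
P(+) = P(+|D)P(D) + P(+|D')P(D')
     = \frac{99}{100} × \frac{1}{20} + \frac{3}{20} × \frac{19}{20}
     = \frac{24}{125}
P(D|+) = P(+|D)P(D)/P(+) = \frac{33}{128}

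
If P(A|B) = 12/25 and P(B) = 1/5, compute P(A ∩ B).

By definition, P(A|B) = P(A ∩ B) / P(B)
So P(A ∩ B) = P(A|B) × P(B)
= 12/25 × 1/5
= 12/125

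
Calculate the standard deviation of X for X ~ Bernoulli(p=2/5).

For X ~ Bernoulli(p=2/5):
Var(X) = \frac{6}{25}
SD(X) = √(Var(X)) = √(\frac{6}{25}) = \frac{\sqrt{6}}{5}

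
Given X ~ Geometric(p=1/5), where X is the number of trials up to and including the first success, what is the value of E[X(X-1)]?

E[X(X-1)] = E[X² - X] = E[X²] - E[X]
E[X] = 5
E[X²] = Var(X) + (E[X])² = 20 + (5)² = 45
E[X(X-1)] = 45 - 5 = 40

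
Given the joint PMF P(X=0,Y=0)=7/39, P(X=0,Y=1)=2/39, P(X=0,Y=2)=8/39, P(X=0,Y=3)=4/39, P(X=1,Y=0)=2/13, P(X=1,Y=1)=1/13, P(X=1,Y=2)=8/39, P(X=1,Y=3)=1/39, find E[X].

First find marginal of X:
P(X=0) = 7/13
P(X=1) = 6/13
E[X] = 0 × 7/13 + 1 × 6/13 = 6/13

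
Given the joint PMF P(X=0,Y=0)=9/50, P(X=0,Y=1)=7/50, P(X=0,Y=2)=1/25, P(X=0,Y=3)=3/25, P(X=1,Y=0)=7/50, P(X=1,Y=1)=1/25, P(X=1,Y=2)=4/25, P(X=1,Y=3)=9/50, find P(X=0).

P(X=0) = P(X=0,Y=0) + P(X=0,Y=1) + P(X=0,Y=2) + P(X=0,Y=3)
= 9/50 + 7/50 + 1/25 + 3/25
= 12/25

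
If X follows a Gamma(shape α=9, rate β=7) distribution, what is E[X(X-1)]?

E[X(X-1)] = E[X² - X] = E[X²] - E[X]
E[X] = \frac{9}{7}
E[X²] = Var(X) + (E[X])² = \frac{9}{49} + (\frac{9}{7})² = \frac{90}{49}
E[X(X-1)] = \frac{90}{49} - \frac{9}{7} = \frac{27}{49}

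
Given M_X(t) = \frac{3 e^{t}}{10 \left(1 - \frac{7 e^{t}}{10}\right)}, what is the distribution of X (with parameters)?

The MGF M(t) = \frac{3 e^{t}}{10 \left(1 - \frac{7 e^{t}}{10}\right)} is the standard form for the Geometric distribution.
Comparing with the known MGF formula identifies: Geometric(p=3/10), X = trial number of first success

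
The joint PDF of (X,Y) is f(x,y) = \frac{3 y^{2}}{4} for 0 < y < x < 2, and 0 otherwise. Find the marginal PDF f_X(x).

f_X(x) = ∫_0^x \frac{3 y^{2}}{4} dy = \frac{x^{3}}{4}
for 0 < x < 2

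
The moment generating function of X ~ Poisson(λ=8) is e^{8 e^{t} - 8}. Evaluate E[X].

To find E[X], compute M^(1)(0):
M^(1)(t) = 8 e^{t} e^{8 e^{t} - 8}
M^(1)(0) = 8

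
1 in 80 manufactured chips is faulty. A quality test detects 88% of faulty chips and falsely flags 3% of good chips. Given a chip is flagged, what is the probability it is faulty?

Let D = the rare event, + = positive/flagged.
P(D) = 1/80
P(+|D) = 88/100 = 22/25
P(+|D') = 3/100
P(+) = P(+|D)P(D) + P(+|D')P(D')
     = \frac{22}{25} × \frac{1}{80} + \frac{3}{100} × \frac{79}{80}
     = \frac{13}{320}
P(D|+) = P(+|D)P(D)/P(+) = \frac{88}{325}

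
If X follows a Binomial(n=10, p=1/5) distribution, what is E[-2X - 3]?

For X ~ Binomial(n=10, p=1/5):
E[X] = 2
E[-2X - 3] = -2 × E[X] - 3 = -7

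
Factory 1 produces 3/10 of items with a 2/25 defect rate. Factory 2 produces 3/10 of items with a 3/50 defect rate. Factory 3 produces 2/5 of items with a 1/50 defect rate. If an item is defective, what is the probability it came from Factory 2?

Using Bayes' theorem:
P(F1) = 3/10, P(D|F1) = 2/25
P(F2) = 3/10, P(D|F2) = 3/50
P(F3) = 2/5, P(D|F3) = 1/50
P(D) = P(D|F1)P(F1) + P(D|F2)P(F2) + P(D|F3)P(F3)
     = \frac{1}{20}
P(F2|D) = P(D|F2)P(F2) / P(D)
= \frac{9}{25}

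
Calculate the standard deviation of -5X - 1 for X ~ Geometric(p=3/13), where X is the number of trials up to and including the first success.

For X ~ Geometric(p=3/13), where X is the number of trials up to and including the first success:
Var(X) = \frac{130}{9}
SD(X) = √(Var(X)) = √(\frac{130}{9}) = \frac{\sqrt{130}}{3}
SD(-5X - 1) = |-5| × SD(X) = 5 × \frac{\sqrt{130}}{3} = \frac{5 \sqrt{130}}{3}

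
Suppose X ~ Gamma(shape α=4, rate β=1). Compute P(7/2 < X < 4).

P(7/2 < X < 4) = ∫_{7/2}^{4} f(x) dx
where f(x) = \frac{x^{3} e^{- x}}{6}
= - \frac{71}{3 e^{4}} + \frac{853}{48 e^{\frac{7}{2}}}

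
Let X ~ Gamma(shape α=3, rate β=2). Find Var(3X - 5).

For X ~ Gamma(shape α=3, rate β=2):
Var(X) = \frac{3}{4}
Var(3X - 5) = (3)² × Var(X) = 9 × \frac{3}{4} = \frac{27}{4}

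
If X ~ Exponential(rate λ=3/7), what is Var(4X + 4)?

For X ~ Exponential(rate λ=3/7):
Var(X) = \frac{49}{9}
Var(4X + 4) = (4)² × Var(X) = 16 × \frac{49}{9} = \frac{784}{9}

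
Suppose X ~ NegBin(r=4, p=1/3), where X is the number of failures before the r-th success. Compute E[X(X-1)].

E[X(X-1)] = E[X² - X] = E[X²] - E[X]
E[X] = 8
E[X²] = Var(X) + (E[X])² = 24 + (8)² = 88
E[X(X-1)] = 88 - 8 = 80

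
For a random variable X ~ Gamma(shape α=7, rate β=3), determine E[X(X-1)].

E[X(X-1)] = E[X² - X] = E[X²] - E[X]
E[X] = \frac{7}{3}
E[X²] = Var(X) + (E[X])² = \frac{7}{9} + (\frac{7}{3})² = \frac{56}{9}
E[X(X-1)] = \frac{56}{9} - \frac{7}{3} = \frac{35}{9}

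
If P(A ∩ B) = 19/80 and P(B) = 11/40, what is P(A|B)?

P(A|B) = P(A ∩ B) / P(B)
= (19/80) / (11/40)
= 19/22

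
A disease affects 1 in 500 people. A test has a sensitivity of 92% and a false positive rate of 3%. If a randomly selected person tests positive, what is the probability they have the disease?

Let D = the rare event, + = positive/flagged.
P(D) = 1/500
P(+|D) = 92/100 = 23/25
P(+|D') = 3/100
P(+) = P(+|D)P(D) + P(+|D')P(D')
     = \frac{23}{25} × \frac{1}{500} + \frac{3}{100} × \frac{499}{500}
     = \frac{1589}{50000}
P(D|+) = P(+|D)P(D)/P(+) = \frac{92}{1589}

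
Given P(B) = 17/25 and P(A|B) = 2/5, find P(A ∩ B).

By definition, P(A|B) = P(A ∩ B) / P(B)
So P(A ∩ B) = P(A|B) × P(B)
= 2/5 × 17/25
= 34/125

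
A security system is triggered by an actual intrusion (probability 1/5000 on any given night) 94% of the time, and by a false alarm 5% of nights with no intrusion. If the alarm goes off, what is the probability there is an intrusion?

Let D = the rare event, + = positive/flagged.
P(D) = 1/5000
P(+|D) = 94/100 = 47/50
P(+|D') = 5/100 = 1/20
P(+) = P(+|D)P(D) + P(+|D')P(D')
     = \frac{47}{50} × \frac{1}{5000} + \frac{1}{20} × \frac{4999}{5000}
     = \frac{25089}{500000}
P(D|+) = P(+|D)P(D)/P(+) = \frac{94}{25089}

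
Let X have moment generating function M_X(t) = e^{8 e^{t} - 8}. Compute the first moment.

To find E[X], compute M^(1)(0):
M^(1)(t) = 8 e^{t} e^{8 e^{t} - 8}
M^(1)(0) = 8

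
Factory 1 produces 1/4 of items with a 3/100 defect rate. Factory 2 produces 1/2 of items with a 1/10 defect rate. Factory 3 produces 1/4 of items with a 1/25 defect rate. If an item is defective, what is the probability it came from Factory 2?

Using Bayes' theorem:
P(F1) = 1/4, P(D|F1) = 3/100
P(F2) = 1/2, P(D|F2) = 1/10
P(F3) = 1/4, P(D|F3) = 1/25
P(D) = P(D|F1)P(F1) + P(D|F2)P(F2) + P(D|F3)P(F3)
     = \frac{27}{400}
P(F2|D) = P(D|F2)P(F2) / P(D)
= \frac{20}{27}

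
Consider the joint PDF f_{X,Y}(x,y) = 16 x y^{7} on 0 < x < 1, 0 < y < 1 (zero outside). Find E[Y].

E[Y] = ∫_0^1 ∫_0^1 y × f(x,y) dx dy
= \frac{8}{9}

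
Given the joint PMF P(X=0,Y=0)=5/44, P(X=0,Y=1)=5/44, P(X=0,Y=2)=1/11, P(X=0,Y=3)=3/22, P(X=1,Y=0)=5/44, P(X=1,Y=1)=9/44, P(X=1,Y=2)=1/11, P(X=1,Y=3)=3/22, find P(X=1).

P(X=1) = P(X=1,Y=0) + P(X=1,Y=1) + P(X=1,Y=2) + P(X=1,Y=3)
= 5/44 + 9/44 + 1/11 + 3/22
= 6/11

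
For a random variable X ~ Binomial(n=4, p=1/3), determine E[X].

For X ~ Binomial(n=4, p=1/3), the expected value is:
E[X] = \frac{4}{3}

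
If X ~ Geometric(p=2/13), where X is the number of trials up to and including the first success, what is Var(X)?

For X ~ Geometric(p=2/13), where X is the number of trials up to and including the first success:
Var(X) = \frac{143}{4}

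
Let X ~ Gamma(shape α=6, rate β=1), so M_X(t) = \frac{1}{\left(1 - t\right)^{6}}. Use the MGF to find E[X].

To find E[X], compute M^(1)(0):
M^(1)(t) = \frac{6}{\left(1 - t\right)^{7}}
M^(1)(0) = 6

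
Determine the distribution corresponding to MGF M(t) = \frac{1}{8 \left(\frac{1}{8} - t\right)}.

The MGF M(t) = \frac{1}{8 \left(\frac{1}{8} - t\right)} is the standard form for the Exponential distribution.
Comparing with the known MGF formula identifies: Exponential(rate λ=1/8)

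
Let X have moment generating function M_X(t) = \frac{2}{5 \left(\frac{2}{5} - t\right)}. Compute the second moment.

To find E[X^2], compute M^(2)(0):
M^(1)(t) = \frac{2}{5 \left(\frac{2}{5} - t\right)^{2}}
M^(2)(t) = \frac{4}{5 \left(\frac{2}{5} - t\right)^{3}}
M^(2)(0) = \frac{25}{2}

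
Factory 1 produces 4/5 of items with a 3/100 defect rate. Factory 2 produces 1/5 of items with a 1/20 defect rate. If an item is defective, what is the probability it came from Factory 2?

Using Bayes' theorem:
P(F1) = 4/5, P(D|F1) = 3/100
P(F2) = 1/5, P(D|F2) = 1/20
P(D) = P(D|F1)P(F1) + P(D|F2)P(F2)
     = \frac{17}{500}
P(F2|D) = P(D|F2)P(F2) / P(D)
= \frac{5}{17}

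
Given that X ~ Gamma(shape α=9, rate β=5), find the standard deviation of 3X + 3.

For X ~ Gamma(shape α=9, rate β=5):
Var(X) = \frac{9}{25}
SD(X) = √(Var(X)) = √(\frac{9}{25}) = \frac{3}{5}
SD(3X + 3) = |3| × SD(X) = 3 × \frac{3}{5} = \frac{9}{5}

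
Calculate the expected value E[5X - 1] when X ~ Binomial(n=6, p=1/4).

For X ~ Binomial(n=6, p=1/4):
E[X] = \frac{3}{2}
E[5X - 1] = 5 × E[X] - 1 = \frac{13}{2}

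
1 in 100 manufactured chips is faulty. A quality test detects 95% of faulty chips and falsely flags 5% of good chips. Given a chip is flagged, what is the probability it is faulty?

Let D = the rare event, + = positive/flagged.
P(D) = 1/100
P(+|D) = 95/100 = 19/20
P(+|D') = 5/100 = 1/20
P(+) = P(+|D)P(D) + P(+|D')P(D')
     = \frac{19}{20} × \frac{1}{100} + \frac{1}{20} × \frac{99}{100}
     = \frac{59}{1000}
P(D|+) = P(+|D)P(D)/P(+) = \frac{19}{118}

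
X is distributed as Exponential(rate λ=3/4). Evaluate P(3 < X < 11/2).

P(3 < X < 11/2) = ∫_{3}^{11/2} f(x) dx
where f(x) = \frac{3 e^{- \frac{3 x}{4}}}{4}
= - \frac{1}{e^{\frac{33}{8}}} + e^{- \frac{9}{4}}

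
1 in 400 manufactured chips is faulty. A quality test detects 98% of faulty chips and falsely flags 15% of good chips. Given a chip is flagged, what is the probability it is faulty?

Let D = the rare event, + = positive/flagged.
P(D) = 1/400
P(+|D) = 98/100 = 49/50
P(+|D') = 15/100 = 3/20
P(+) = P(+|D)P(D) + P(+|D')P(D')
     = \frac{49}{50} × \frac{1}{400} + \frac{3}{20} × \frac{399}{400}
     = \frac{6083}{40000}
P(D|+) = P(+|D)P(D)/P(+) = \frac{14}{869}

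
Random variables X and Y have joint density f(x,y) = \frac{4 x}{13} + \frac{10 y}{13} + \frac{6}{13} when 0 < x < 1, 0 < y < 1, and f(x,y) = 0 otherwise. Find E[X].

E[X] = ∫_0^1 ∫_0^1 x × f(x,y) dy dx
= ∫_0^1 ∫_0^1 x × (\frac{4 x}{13} + \frac{10 y}{13} + \frac{6}{13}) dy dx
= \frac{41}{78}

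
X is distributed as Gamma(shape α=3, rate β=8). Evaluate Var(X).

For X ~ Gamma(shape α=3, rate β=8):
Var(X) = \frac{3}{64}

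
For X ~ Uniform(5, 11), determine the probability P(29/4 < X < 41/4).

P(29/4 < X < 41/4) = ∫_{29/4}^{41/4} f(x) dx
where f(x) = \frac{1}{6}
= \frac{1}{2}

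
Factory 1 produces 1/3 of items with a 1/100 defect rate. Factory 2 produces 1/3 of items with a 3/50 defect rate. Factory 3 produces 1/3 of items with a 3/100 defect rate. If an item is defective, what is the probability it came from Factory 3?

Using Bayes' theorem:
P(F1) = 1/3, P(D|F1) = 1/100
P(F2) = 1/3, P(D|F2) = 3/50
P(F3) = 1/3, P(D|F3) = 3/100
P(D) = P(D|F1)P(F1) + P(D|F2)P(F2) + P(D|F3)P(F3)
     = \frac{1}{30}
P(F3|D) = P(D|F3)P(F3) / P(D)
= \frac{3}{10}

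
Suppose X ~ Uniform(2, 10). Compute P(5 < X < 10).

P(5 < X < 10) = ∫_{5}^{10} f(x) dx
where f(x) = \frac{1}{8}
= \frac{5}{8}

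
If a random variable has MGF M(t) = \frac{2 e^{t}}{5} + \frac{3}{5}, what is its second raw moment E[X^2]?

To find E[X^2], compute M^(2)(0):
M^(1)(t) = \frac{2 e^{t}}{5}
M^(2)(t) = \frac{2 e^{t}}{5}
M^(2)(0) = \frac{2}{5}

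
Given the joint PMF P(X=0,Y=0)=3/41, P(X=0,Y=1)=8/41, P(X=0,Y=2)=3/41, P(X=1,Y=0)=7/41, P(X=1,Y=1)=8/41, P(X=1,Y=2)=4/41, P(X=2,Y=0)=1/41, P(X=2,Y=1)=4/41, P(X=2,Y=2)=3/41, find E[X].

First find marginal of X:
P(X=0) = 14/41
P(X=1) = 19/41
P(X=2) = 8/41
E[X] = 0 × 14/41 + 1 × 19/41 + 2 × 8/41 = 35/41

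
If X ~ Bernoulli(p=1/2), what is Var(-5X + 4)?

For X ~ Bernoulli(p=1/2):
Var(X) = \frac{1}{4}
Var(-5X + 4) = (-5)² × Var(X) = 25 × \frac{1}{4} = \frac{25}{4}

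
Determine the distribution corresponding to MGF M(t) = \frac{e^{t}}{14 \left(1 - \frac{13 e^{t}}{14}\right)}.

The MGF M(t) = \frac{e^{t}}{14 \left(1 - \frac{13 e^{t}}{14}\right)} is the standard form for the Geometric distribution.
Comparing with the known MGF formula identifies: Geometric(p=1/14), X = trial number of first success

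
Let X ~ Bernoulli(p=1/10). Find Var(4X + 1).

For X ~ Bernoulli(p=1/10):
Var(X) = \frac{9}{100}
Var(4X + 1) = (4)² × Var(X) = 16 × \frac{9}{100} = \frac{36}{25}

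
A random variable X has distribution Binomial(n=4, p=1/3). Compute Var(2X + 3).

For X ~ Binomial(n=4, p=1/3):
Var(X) = \frac{8}{9}
Var(2X + 3) = (2)² × Var(X) = 4 × \frac{8}{9} = \frac{32}{9}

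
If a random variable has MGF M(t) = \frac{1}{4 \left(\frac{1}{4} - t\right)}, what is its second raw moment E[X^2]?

To find E[X^2], compute M^(2)(0):
M^(1)(t) = \frac{1}{4 \left(\frac{1}{4} - t\right)^{2}}
M^(2)(t) = \frac{1}{2 \left(\frac{1}{4} - t\right)^{3}}
M^(2)(0) = 32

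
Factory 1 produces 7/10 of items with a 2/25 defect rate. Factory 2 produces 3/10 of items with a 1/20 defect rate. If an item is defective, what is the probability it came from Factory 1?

Using Bayes' theorem:
P(F1) = 7/10, P(D|F1) = 2/25
P(F2) = 3/10, P(D|F2) = 1/20
P(D) = P(D|F1)P(F1) + P(D|F2)P(F2)
     = \frac{71}{1000}
P(F1|D) = P(D|F1)P(F1) / P(D)
= \frac{56}{71}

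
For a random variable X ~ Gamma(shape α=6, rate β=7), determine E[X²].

Using the identity E[X²] = Var(X) + (E[X])²:
E[X] = \frac{6}{7}
Var(X) = \frac{6}{49}
E[X²] = \frac{6}{49} + (\frac{6}{7})²
= \frac{6}{7}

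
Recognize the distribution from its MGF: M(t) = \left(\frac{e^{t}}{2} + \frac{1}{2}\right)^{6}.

The MGF M(t) = \left(\frac{e^{t}}{2} + \frac{1}{2}\right)^{6} is the standard form for the Binomial distribution.
Comparing with the known MGF formula identifies: Binomial(n=6, p=1/2)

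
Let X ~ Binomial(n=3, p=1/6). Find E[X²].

Using the identity E[X²] = Var(X) + (E[X])²:
E[X] = \frac{1}{2}
Var(X) = \frac{5}{12}
E[X²] = \frac{5}{12} + (\frac{1}{2})²
= \frac{2}{3}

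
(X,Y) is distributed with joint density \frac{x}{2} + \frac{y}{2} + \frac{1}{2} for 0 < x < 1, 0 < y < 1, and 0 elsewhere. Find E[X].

E[X] = ∫_0^1 ∫_0^1 x × f(x,y) dy dx
= ∫_0^1 ∫_0^1 x × (\frac{x}{2} + \frac{y}{2} + \frac{1}{2}) dy dx
= \frac{13}{24}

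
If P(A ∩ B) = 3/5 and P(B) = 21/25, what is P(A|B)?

P(A|B) = P(A ∩ B) / P(B)
= (3/5) / (21/25)
= 5/7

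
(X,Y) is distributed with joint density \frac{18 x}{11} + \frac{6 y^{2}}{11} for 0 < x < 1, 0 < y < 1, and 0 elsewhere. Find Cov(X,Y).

E[XY] = ∫∫ xy × f(x,y) dx dy = \frac{15}{44}
E[X] = \frac{7}{11}
E[Y] = \frac{6}{11}
Cov(X,Y) = E[XY] - E[X]E[Y] = - \frac{3}{484}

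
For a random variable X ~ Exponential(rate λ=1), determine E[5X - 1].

For X ~ Exponential(rate λ=1):
E[X] = 1
E[5X - 1] = 5 × E[X] - 1 = 4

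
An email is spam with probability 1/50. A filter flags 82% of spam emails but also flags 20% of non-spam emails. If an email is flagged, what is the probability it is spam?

Let D = the rare event, + = positive/flagged.
P(D) = 1/50
P(+|D) = 82/100 = 41/50
P(+|D') = 20/100 = 1/5
P(+) = P(+|D)P(D) + P(+|D')P(D')
     = \frac{41}{50} × \frac{1}{50} + \frac{1}{5} × \frac{49}{50}
     = \frac{531}{2500}
P(D|+) = P(+|D)P(D)/P(+) = \frac{41}{531}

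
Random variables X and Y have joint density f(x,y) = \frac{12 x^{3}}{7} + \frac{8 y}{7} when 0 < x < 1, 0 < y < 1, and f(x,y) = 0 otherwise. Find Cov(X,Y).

E[XY] = ∫∫ xy × f(x,y) dx dy = \frac{38}{105}
E[X] = \frac{22}{35}
E[Y] = \frac{25}{42}
Cov(X,Y) = E[XY] - E[X]E[Y] = - \frac{3}{245}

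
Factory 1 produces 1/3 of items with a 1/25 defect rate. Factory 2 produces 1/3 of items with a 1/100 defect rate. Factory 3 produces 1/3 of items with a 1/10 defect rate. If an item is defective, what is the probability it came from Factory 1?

Using Bayes' theorem:
P(F1) = 1/3, P(D|F1) = 1/25
P(F2) = 1/3, P(D|F2) = 1/100
P(F3) = 1/3, P(D|F3) = 1/10
P(D) = P(D|F1)P(F1) + P(D|F2)P(F2) + P(D|F3)P(F3)
     = \frac{1}{20}
P(F1|D) = P(D|F1)P(F1) / P(D)
= \frac{4}{15}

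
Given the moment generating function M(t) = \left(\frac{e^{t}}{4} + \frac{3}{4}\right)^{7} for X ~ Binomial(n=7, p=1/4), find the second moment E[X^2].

To find E[X^2], compute M^(2)(0):
M^(1)(t) = \frac{7 \left(\frac{e^{t}}{4} + \frac{3}{4}\right)^{6} e^{t}}{4}
M^(2)(t) = \frac{7 \left(\frac{e^{t}}{4} + \frac{3}{4}\right)^{6} e^{t}}{4} + \frac{21 \left(\frac{e^{t}}{4} + \frac{3}{4}\right)^{5} e^{2 t}}{8}
M^(2)(0) = \frac{35}{8}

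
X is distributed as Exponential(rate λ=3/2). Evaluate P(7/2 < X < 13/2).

P(7/2 < X < 13/2) = ∫_{7/2}^{13/2} f(x) dx
where f(x) = \frac{3 e^{- \frac{3 x}{2}}}{2}
= - \frac{1 - e^{\frac{9}{2}}}{e^{\frac{39}{4}}}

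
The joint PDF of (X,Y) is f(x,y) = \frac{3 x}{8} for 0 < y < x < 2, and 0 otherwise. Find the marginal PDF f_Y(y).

f_Y(y) = ∫_y^2 \frac{3 x}{8} dx = \frac{3}{4} - \frac{3 y^{2}}{16}
for 0 < y < 2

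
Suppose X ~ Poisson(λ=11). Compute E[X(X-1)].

E[X(X-1)] = E[X² - X] = E[X²] - E[X]
E[X] = 11
E[X²] = Var(X) + (E[X])² = 11 + (11)² = 132
E[X(X-1)] = 132 - 11 = 121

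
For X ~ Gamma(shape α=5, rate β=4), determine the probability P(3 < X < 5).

P(3 < X < 5) = ∫_{3}^{5} f(x) dx
where f(x) = \frac{128 x^{4} e^{- 4 x}}{3}
= \frac{-8221 + 1237 e^{8}}{e^{20}}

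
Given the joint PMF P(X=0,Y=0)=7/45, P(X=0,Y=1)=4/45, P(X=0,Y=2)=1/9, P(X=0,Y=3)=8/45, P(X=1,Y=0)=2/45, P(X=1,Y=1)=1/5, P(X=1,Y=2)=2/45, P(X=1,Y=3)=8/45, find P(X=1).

P(X=1) = P(X=1,Y=0) + P(X=1,Y=1) + P(X=1,Y=2) + P(X=1,Y=3)
= 2/45 + 1/5 + 2/45 + 8/45
= 7/15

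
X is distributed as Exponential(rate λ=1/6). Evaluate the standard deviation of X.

For X ~ Exponential(rate λ=1/6):
Var(X) = 36
SD(X) = √(Var(X)) = √(36) = 6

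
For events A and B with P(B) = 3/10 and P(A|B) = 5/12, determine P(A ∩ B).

By definition, P(A|B) = P(A ∩ B) / P(B)
So P(A ∩ B) = P(A|B) × P(B)
= 5/12 × 3/10
= 1/8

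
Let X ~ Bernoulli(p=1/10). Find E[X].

For X ~ Bernoulli(p=1/10), the expected value is:
E[X] = \frac{1}{10}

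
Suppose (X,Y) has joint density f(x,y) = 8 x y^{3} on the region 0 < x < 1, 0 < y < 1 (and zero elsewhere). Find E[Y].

E[Y] = ∫_0^1 ∫_0^1 y × f(x,y) dx dy
= \frac{4}{5}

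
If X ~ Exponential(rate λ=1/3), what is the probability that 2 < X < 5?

P(2 < X < 5) = ∫_{2}^{5} f(x) dx
where f(x) = \frac{e^{- \frac{x}{3}}}{3}
= - \frac{1 - e}{e^{\frac{5}{3}}}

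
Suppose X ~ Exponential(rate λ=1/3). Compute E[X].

For X ~ Exponential(rate λ=1/3), the expected value is:
E[X] = 3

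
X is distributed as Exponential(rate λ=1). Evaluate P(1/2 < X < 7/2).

P(1/2 < X < 7/2) = ∫_{1/2}^{7/2} f(x) dx
where f(x) = e^{- x}
= - \frac{1 - e^{3}}{e^{\frac{7}{2}}}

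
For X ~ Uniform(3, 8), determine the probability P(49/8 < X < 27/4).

P(49/8 < X < 27/4) = ∫_{49/8}^{27/4} f(x) dx
where f(x) = \frac{1}{5}
= \frac{1}{8}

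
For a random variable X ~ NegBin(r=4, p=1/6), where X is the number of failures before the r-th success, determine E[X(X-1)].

E[X(X-1)] = E[X² - X] = E[X²] - E[X]
E[X] = 20
E[X²] = Var(X) + (E[X])² = 120 + (20)² = 520
E[X(X-1)] = 520 - 20 = 500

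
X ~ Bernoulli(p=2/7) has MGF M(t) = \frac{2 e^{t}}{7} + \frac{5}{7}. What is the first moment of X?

To find E[X], compute M^(1)(0):
M^(1)(t) = \frac{2 e^{t}}{7}
M^(1)(0) = \frac{2}{7}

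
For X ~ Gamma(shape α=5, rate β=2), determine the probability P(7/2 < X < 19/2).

P(7/2 < X < 19/2) = ∫_{7/2}^{19/2} f(x) dx
where f(x) = \frac{4 x^{4} e^{- 2 x}}{3}
= \frac{-162569 + 4553 e^{12}}{24 e^{19}}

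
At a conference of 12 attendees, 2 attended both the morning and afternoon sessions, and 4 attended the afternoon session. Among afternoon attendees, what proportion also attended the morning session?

P(A ∩ B) = 2/12 = 1/6
P(B) = 4/12 = 1/3
P(A|B) = P(A ∩ B) / P(B) = (1/6) / (1/3) = 1/2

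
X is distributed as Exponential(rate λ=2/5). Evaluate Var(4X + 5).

For X ~ Exponential(rate λ=2/5):
Var(X) = \frac{25}{4}
Var(4X + 5) = (4)² × Var(X) = 16 × \frac{25}{4} = 100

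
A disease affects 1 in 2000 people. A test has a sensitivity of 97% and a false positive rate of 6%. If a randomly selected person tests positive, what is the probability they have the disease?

Let D = the rare event, + = positive/flagged.
P(D) = 1/2000
P(+|D) = 97/100
P(+|D') = 6/100 = 3/50
P(+) = P(+|D)P(D) + P(+|D')P(D')
     = \frac{97}{100} × \frac{1}{2000} + \frac{3}{50} × \frac{1999}{2000}
     = \frac{12091}{200000}
P(D|+) = P(+|D)P(D)/P(+) = \frac{97}{12091}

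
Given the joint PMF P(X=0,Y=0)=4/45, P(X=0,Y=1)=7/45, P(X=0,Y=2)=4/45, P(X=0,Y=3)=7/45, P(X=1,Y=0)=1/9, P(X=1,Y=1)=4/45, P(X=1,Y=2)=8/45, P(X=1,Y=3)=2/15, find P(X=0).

P(X=0) = P(X=0,Y=0) + P(X=0,Y=1) + P(X=0,Y=2) + P(X=0,Y=3)
= 4/45 + 7/45 + 4/45 + 7/45
= 22/45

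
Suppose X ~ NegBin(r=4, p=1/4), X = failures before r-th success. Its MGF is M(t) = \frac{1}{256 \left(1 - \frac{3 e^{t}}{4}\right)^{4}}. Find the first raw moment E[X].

To find E[X], compute M^(1)(0):
M^(1)(t) = \frac{3 e^{t}}{256 \left(1 - \frac{3 e^{t}}{4}\right)^{5}}
M^(1)(0) = 12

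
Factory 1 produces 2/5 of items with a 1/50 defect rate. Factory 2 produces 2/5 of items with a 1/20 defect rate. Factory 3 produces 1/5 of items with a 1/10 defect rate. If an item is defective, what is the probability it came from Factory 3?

Using Bayes' theorem:
P(F1) = 2/5, P(D|F1) = 1/50
P(F2) = 2/5, P(D|F2) = 1/20
P(F3) = 1/5, P(D|F3) = 1/10
P(D) = P(D|F1)P(F1) + P(D|F2)P(F2) + P(D|F3)P(F3)
     = \frac{6}{125}
P(F3|D) = P(D|F3)P(F3) / P(D)
= \frac{5}{12}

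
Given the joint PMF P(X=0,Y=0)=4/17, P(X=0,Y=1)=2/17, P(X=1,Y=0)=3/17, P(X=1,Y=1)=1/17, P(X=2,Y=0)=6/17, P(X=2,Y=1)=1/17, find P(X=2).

P(X=2) = P(X=2,Y=0) + P(X=2,Y=1)
= 6/17 + 1/17
= 7/17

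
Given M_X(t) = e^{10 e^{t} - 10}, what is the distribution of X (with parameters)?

The MGF M(t) = e^{10 e^{t} - 10} is the standard form for the Poisson distribution.
Comparing with the known MGF formula identifies: Poisson(λ=10)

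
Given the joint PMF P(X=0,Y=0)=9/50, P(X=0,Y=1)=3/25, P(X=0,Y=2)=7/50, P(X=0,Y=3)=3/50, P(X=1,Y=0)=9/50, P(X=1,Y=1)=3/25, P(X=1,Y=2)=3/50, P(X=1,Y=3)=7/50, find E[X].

First find marginal of X:
P(X=0) = 1/2
P(X=1) = 1/2
E[X] = 0 × 1/2 + 1 × 1/2 = 1/2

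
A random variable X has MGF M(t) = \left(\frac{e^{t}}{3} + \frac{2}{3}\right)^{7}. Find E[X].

To find E[X], compute M^(1)(0):
M^(1)(t) = \frac{7 \left(\frac{e^{t}}{3} + \frac{2}{3}\right)^{6} e^{t}}{3}
M^(1)(0) = \frac{7}{3}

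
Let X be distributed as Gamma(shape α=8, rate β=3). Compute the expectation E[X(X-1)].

E[X(X-1)] = E[X² - X] = E[X²] - E[X]
E[X] = \frac{8}{3}
E[X²] = Var(X) + (E[X])² = \frac{8}{9} + (\frac{8}{3})² = 8
E[X(X-1)] = 8 - \frac{8}{3} = \frac{16}{3}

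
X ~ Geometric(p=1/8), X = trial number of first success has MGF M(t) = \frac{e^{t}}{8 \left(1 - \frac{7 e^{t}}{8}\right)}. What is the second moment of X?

To find E[X^2], compute M^(2)(0):
M^(1)(t) = \frac{e^{t}}{8 \left(1 - \frac{7 e^{t}}{8}\right)} + \frac{7 e^{2 t}}{64 \left(1 - \frac{7 e^{t}}{8}\right)^{2}}
M^(2)(t) = \frac{e^{t}}{8 \left(1 - \frac{7 e^{t}}{8}\right)} + \frac{21 e^{2 t}}{64 \left(1 - \frac{7 e^{t}}{8}\right)^{2}} + \frac{49 e^{3 t}}{256 \left(1 - \frac{7 e^{t}}{8}\right)^{3}}
M^(2)(0) = 120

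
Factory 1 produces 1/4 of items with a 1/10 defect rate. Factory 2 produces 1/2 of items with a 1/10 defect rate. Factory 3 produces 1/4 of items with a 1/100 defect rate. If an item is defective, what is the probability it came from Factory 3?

Using Bayes' theorem:
P(F1) = 1/4, P(D|F1) = 1/10
P(F2) = 1/2, P(D|F2) = 1/10
P(F3) = 1/4, P(D|F3) = 1/100
P(D) = P(D|F1)P(F1) + P(D|F2)P(F2) + P(D|F3)P(F3)
     = \frac{31}{400}
P(F3|D) = P(D|F3)P(F3) / P(D)
= \frac{1}{31}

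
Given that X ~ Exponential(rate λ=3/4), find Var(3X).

For X ~ Exponential(rate λ=3/4):
Var(X) = \frac{16}{9}
Var(3X) = (3)² × Var(X) = 9 × \frac{16}{9} = 16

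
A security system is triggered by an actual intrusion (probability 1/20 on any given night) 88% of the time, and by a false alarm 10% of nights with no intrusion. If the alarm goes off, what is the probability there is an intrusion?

Let D = the rare event, + = positive/flagged.
P(D) = 1/20
P(+|D) = 88/100 = 22/25
P(+|D') = 10/100 = 1/10
P(+) = P(+|D)P(D) + P(+|D')P(D')
     = \frac{22}{25} × \frac{1}{20} + \frac{1}{10} × \frac{19}{20}
     = \frac{139}{1000}
P(D|+) = P(+|D)P(D)/P(+) = \frac{44}{139}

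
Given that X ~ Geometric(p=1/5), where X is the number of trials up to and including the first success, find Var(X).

For X ~ Geometric(p=1/5), where X is the number of trials up to and including the first success:
Var(X) = 20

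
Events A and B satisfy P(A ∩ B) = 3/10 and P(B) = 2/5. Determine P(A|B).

P(A|B) = P(A ∩ B) / P(B)
= (3/10) / (2/5)
= 3/4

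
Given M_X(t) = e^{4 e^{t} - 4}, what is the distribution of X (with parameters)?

The MGF M(t) = e^{4 e^{t} - 4} is the standard form for the Poisson distribution.
Comparing with the known MGF formula identifies: Poisson(λ=4)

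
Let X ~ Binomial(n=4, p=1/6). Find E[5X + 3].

For X ~ Binomial(n=4, p=1/6):
E[X] = \frac{2}{3}
E[5X + 3] = 5 × E[X] + 3 = \frac{19}{3}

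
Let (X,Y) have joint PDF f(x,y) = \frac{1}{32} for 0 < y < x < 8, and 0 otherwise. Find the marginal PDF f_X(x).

f_X(x) = ∫_0^x \frac{1}{32} dy = \frac{x}{32}
for 0 < x < 8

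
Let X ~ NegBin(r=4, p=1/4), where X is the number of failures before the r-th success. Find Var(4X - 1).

For X ~ NegBin(r=4, p=1/4), where X is the number of failures before the r-th success:
Var(X) = 48
Var(4X - 1) = (4)² × Var(X) = 16 × 48 = 768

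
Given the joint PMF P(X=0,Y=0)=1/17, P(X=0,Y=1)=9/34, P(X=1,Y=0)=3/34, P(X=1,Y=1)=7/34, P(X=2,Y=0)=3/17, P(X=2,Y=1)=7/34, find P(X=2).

P(X=2) = P(X=2,Y=0) + P(X=2,Y=1)
= 3/17 + 7/34
= 13/34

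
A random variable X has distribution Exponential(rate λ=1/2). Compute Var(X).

For X ~ Exponential(rate λ=1/2):
Var(X) = 4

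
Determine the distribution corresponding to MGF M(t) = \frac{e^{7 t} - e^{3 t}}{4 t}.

The MGF M(t) = \frac{e^{7 t} - e^{3 t}}{4 t} is the standard form for the Uniform distribution.
Comparing with the known MGF formula identifies: Uniform(3, 7)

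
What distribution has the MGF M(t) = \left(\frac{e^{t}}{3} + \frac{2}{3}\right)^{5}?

The MGF M(t) = \left(\frac{e^{t}}{3} + \frac{2}{3}\right)^{5} is the standard form for the Binomial distribution.
Comparing with the known MGF formula identifies: Binomial(n=5, p=1/3)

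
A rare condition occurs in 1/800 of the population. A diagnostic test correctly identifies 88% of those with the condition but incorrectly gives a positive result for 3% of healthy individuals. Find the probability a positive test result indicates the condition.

Let D = the rare event, + = positive/flagged.
P(D) = 1/800
P(+|D) = 88/100 = 22/25
P(+|D') = 3/100
P(+) = P(+|D)P(D) + P(+|D')P(D')
     = \frac{22}{25} × \frac{1}{800} + \frac{3}{100} × \frac{799}{800}
     = \frac{497}{16000}
P(D|+) = P(+|D)P(D)/P(+) = \frac{88}{2485}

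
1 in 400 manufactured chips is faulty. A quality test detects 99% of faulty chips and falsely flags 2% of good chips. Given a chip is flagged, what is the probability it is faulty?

Let D = the rare event, + = positive/flagged.
P(D) = 1/400
P(+|D) = 99/100
P(+|D') = 2/100 = 1/50
P(+) = P(+|D)P(D) + P(+|D')P(D')
     = \frac{99}{100} × \frac{1}{400} + \frac{1}{50} × \frac{399}{400}
     = \frac{897}{40000}
P(D|+) = P(+|D)P(D)/P(+) = \frac{33}{299}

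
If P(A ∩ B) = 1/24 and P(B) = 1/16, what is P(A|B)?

P(A|B) = P(A ∩ B) / P(B)
= (1/24) / (1/16)
= 2/3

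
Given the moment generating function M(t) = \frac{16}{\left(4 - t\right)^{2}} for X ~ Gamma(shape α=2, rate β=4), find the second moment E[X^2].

To find E[X^2], compute M^(2)(0):
M^(1)(t) = \frac{32}{\left(4 - t\right)^{3}}
M^(2)(t) = \frac{96}{\left(4 - t\right)^{4}}
M^(2)(0) = \frac{3}{8}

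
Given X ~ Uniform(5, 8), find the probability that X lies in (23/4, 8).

P(23/4 < X < 8) = ∫_{23/4}^{8} f(x) dx
where f(x) = \frac{1}{3}
= \frac{3}{4}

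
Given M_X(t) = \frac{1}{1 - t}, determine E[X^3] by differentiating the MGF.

To find E[X^3], compute M^(3)(0):
M^(1)(t) = \frac{1}{\left(1 - t\right)^{2}}
M^(2)(t) = \frac{2}{\left(1 - t\right)^{3}}
M^(3)(t) = \frac{6}{\left(1 - t\right)^{4}}
M^(3)(0) = 6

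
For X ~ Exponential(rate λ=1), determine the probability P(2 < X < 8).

P(2 < X < 8) = ∫_{2}^{8} f(x) dx
where f(x) = e^{- x}
= - \frac{1 - e^{6}}{e^{8}}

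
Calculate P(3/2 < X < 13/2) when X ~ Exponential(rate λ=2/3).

P(3/2 < X < 13/2) = ∫_{3/2}^{13/2} f(x) dx
where f(x) = \frac{2 e^{- \frac{2 x}{3}}}{3}
= - \frac{1}{e^{\frac{13}{3}}} + e^{-1}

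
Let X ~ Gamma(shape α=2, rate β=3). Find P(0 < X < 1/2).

P(0 < X < 1/2) = ∫_{0}^{1/2} f(x) dx
where f(x) = 9 x e^{- 3 x}
= 1 - \frac{5}{2 e^{\frac{3}{2}}}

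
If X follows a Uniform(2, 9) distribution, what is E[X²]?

Using the identity E[X²] = Var(X) + (E[X])²:
E[X] = \frac{11}{2}
Var(X) = \frac{49}{12}
E[X²] = \frac{49}{12} + (\frac{11}{2})²
= \frac{103}{3}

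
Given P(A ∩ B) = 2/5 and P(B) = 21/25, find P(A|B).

P(A|B) = P(A ∩ B) / P(B)
= (2/5) / (21/25)
= 10/21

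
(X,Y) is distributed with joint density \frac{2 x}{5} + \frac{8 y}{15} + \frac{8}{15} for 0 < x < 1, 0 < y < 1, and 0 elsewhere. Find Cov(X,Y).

E[XY] = ∫∫ xy × f(x,y) dx dy = \frac{13}{45}
E[X] = \frac{8}{15}
E[Y] = \frac{49}{90}
Cov(X,Y) = E[XY] - E[X]E[Y] = - \frac{1}{675}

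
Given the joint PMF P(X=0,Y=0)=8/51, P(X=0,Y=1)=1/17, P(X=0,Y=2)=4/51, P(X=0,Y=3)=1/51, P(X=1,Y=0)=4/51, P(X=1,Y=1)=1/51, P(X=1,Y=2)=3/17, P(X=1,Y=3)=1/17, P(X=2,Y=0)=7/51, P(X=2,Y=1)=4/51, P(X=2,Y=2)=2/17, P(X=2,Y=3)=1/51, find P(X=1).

P(X=1) = P(X=1,Y=0) + P(X=1,Y=1) + P(X=1,Y=2) + P(X=1,Y=3)
= 4/51 + 1/51 + 3/17 + 1/17
= 1/3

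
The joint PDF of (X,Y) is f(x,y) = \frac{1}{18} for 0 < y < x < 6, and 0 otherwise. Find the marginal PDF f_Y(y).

f_Y(y) = ∫_y^6 \frac{1}{18} dx = \frac{1}{3} - \frac{y}{18}
for 0 < y < 6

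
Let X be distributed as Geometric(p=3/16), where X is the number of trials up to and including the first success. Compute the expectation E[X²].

Using the identity E[X²] = Var(X) + (E[X])²:
E[X] = \frac{16}{3}
Var(X) = \frac{208}{9}
E[X²] = \frac{208}{9} + (\frac{16}{3})²
= \frac{464}{9}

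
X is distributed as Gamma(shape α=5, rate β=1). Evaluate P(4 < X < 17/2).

P(4 < X < 17/2) = ∫_{4}^{17/2} f(x) dx
where f(x) = \frac{x^{4} e^{- x}}{24}
= - \frac{140345}{384 e^{\frac{17}{2}}} + \frac{103}{3 e^{4}}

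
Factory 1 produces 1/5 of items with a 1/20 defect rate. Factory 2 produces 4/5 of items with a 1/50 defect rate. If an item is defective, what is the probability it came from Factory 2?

Using Bayes' theorem:
P(F1) = 1/5, P(D|F1) = 1/20
P(F2) = 4/5, P(D|F2) = 1/50
P(D) = P(D|F1)P(F1) + P(D|F2)P(F2)
     = \frac{13}{500}
P(F2|D) = P(D|F2)P(F2) / P(D)
= \frac{8}{13}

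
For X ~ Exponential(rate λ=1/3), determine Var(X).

For X ~ Exponential(rate λ=1/3):
Var(X) = 9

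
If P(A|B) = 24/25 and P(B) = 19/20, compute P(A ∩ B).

By definition, P(A|B) = P(A ∩ B) / P(B)
So P(A ∩ B) = P(A|B) × P(B)
= 24/25 × 19/20
= 114/125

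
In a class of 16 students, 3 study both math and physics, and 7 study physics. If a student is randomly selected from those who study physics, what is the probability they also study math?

P(A ∩ B) = 3/16
P(B) = 7/16
P(A|B) = P(A ∩ B) / P(B) = (3/16) / (7/16) = 3/7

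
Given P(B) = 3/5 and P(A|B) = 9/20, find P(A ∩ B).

By definition, P(A|B) = P(A ∩ B) / P(B)
So P(A ∩ B) = P(A|B) × P(B)
= 9/20 × 3/5
= 27/100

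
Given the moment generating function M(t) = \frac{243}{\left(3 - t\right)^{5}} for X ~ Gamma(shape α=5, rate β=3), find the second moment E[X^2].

To find E[X^2], compute M^(2)(0):
M^(1)(t) = \frac{1215}{\left(3 - t\right)^{6}}
M^(2)(t) = \frac{7290}{\left(3 - t\right)^{7}}
M^(2)(0) = \frac{10}{3}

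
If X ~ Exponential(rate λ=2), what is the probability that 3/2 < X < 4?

P(3/2 < X < 4) = ∫_{3/2}^{4} f(x) dx
where f(x) = 2 e^{- 2 x}
= - \frac{1 - e^{5}}{e^{8}}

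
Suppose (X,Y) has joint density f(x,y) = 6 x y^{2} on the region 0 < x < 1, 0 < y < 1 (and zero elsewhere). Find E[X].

E[X] = ∫_0^1 ∫_0^1 x × f(x,y) dy dx
= ∫_0^1 ∫_0^1 x × (6 x y^{2}) dy dx
= \frac{2}{3}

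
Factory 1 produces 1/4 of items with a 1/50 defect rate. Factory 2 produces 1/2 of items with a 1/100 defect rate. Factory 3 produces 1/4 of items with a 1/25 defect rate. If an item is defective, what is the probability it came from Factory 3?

Using Bayes' theorem:
P(F1) = 1/4, P(D|F1) = 1/50
P(F2) = 1/2, P(D|F2) = 1/100
P(F3) = 1/4, P(D|F3) = 1/25
P(D) = P(D|F1)P(F1) + P(D|F2)P(F2) + P(D|F3)P(F3)
     = \frac{1}{50}
P(F3|D) = P(D|F3)P(F3) / P(D)
= \frac{1}{2}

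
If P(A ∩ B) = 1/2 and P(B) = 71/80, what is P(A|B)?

P(A|B) = P(A ∩ B) / P(B)
= (1/2) / (71/80)
= 40/71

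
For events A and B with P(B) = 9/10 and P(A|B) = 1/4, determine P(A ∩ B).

By definition, P(A|B) = P(A ∩ B) / P(B)
So P(A ∩ B) = P(A|B) × P(B)
= 1/4 × 9/10
= 9/40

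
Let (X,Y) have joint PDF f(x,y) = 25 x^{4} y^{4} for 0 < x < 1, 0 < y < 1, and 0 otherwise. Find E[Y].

E[Y] = ∫_0^1 ∫_0^1 y × f(x,y) dx dy
= \frac{5}{6}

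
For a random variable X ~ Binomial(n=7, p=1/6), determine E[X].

For X ~ Binomial(n=7, p=1/6), the expected value is:
E[X] = \frac{7}{6}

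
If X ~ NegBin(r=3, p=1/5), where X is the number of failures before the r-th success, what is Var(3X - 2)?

For X ~ NegBin(r=3, p=1/5), where X is the number of failures before the r-th success:
Var(X) = 60
Var(3X - 2) = (3)² × Var(X) = 9 × 60 = 540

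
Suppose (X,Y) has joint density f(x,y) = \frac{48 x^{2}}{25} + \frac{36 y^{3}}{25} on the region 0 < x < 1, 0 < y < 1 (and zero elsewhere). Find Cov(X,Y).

E[XY] = ∫∫ xy × f(x,y) dx dy = \frac{48}{125}
E[X] = \frac{33}{50}
E[Y] = \frac{76}{125}
Cov(X,Y) = E[XY] - E[X]E[Y] = - \frac{54}{3125}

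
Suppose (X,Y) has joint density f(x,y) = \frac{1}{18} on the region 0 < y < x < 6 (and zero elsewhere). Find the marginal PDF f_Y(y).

f_Y(y) = ∫_y^6 \frac{1}{18} dx = \frac{1}{3} - \frac{y}{18}
for 0 < y < 6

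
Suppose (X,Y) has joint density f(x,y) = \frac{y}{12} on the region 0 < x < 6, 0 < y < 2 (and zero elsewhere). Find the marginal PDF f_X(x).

f_X(x) = ∫_0^2 f(x,y) dy
= ∫_0^2 \frac{y}{12} dy
= \frac{1}{6} for 0 < x < 6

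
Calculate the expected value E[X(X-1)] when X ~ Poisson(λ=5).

E[X(X-1)] = E[X² - X] = E[X²] - E[X]
E[X] = 5
E[X²] = Var(X) + (E[X])² = 5 + (5)² = 30
E[X(X-1)] = 30 - 5 = 25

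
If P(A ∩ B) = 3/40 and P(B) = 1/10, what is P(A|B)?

P(A|B) = P(A ∩ B) / P(B)
= (3/40) / (1/10)
= 3/4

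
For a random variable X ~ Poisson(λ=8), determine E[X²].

Using the identity E[X²] = Var(X) + (E[X])²:
E[X] = 8
Var(X) = 8
E[X²] = 8 + (8)²
= 72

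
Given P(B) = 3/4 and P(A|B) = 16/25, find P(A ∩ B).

By definition, P(A|B) = P(A ∩ B) / P(B)
So P(A ∩ B) = P(A|B) × P(B)
= 16/25 × 3/4
= 12/25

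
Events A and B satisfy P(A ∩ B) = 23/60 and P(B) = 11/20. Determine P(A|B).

P(A|B) = P(A ∩ B) / P(B)
= (23/60) / (11/20)
= 23/33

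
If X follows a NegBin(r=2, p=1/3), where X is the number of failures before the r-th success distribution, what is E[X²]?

Using the identity E[X²] = Var(X) + (E[X])²:
E[X] = 4
Var(X) = 12
E[X²] = 12 + (4)²
= 28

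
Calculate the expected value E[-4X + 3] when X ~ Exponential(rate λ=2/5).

For X ~ Exponential(rate λ=2/5):
E[X] = \frac{5}{2}
E[-4X + 3] = -4 × E[X] + 3 = -7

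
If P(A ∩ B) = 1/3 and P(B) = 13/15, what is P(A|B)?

P(A|B) = P(A ∩ B) / P(B)
= (1/3) / (13/15)
= 5/13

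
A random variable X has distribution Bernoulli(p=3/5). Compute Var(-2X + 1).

For X ~ Bernoulli(p=3/5):
Var(X) = \frac{6}{25}
Var(-2X + 1) = (-2)² × Var(X) = 4 × \frac{6}{25} = \frac{24}{25}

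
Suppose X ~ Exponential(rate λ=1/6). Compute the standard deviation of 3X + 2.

For X ~ Exponential(rate λ=1/6):
Var(X) = 36
SD(X) = √(Var(X)) = √(36) = 6
SD(3X + 2) = |3| × SD(X) = 3 × 6 = 18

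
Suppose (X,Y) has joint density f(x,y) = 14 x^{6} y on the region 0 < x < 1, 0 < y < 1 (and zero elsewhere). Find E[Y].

E[Y] = ∫_0^1 ∫_0^1 y × f(x,y) dx dy
= \frac{2}{3}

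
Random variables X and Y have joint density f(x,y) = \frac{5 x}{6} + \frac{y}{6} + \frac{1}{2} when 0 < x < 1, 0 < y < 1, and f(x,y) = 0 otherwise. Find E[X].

E[X] = ∫_0^1 ∫_0^1 x × f(x,y) dy dx
= ∫_0^1 ∫_0^1 x × (\frac{5 x}{6} + \frac{y}{6} + \frac{1}{2}) dy dx
= \frac{41}{72}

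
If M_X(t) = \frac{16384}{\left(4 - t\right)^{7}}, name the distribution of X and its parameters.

The MGF M(t) = \frac{16384}{\left(4 - t\right)^{7}} is the standard form for the Gamma distribution.
Comparing with the known MGF formula identifies: Gamma(shape α=7, rate β=4)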